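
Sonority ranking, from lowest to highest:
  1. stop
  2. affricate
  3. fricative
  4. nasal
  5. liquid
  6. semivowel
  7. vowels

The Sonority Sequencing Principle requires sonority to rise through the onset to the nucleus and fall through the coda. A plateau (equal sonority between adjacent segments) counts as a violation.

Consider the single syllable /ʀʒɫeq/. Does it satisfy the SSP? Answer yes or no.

Onset: /ʀ/ is a liquid (sonority 5), /ʒ/ is a fricative (sonority 3), /ɫ/ is a liquid (sonority 5); then the nucleus /e/ (sonority 7).
Onset profile 5-3-5-7 — does not strictly rise throughout.
Coda: /q/ is a stop (sonority 1).
Coda profile 7-1 — falls from the nucleus.

no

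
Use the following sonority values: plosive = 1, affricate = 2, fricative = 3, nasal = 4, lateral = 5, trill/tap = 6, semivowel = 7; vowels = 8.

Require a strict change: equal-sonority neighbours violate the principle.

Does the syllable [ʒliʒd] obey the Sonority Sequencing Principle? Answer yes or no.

Onset: /ʒ/ is a fricative (sonority 3), /l/ is a lateral (sonority 5); then the nucleus /i/ (sonority 8).
Onset profile 3-5-8 — rises to the nucleus.
Coda: /ʒ/ is a fricative (sonority 3), /d/ is a plosive (sonority 1).
Coda profile 8-3-1 — falls from the nucleus.

yes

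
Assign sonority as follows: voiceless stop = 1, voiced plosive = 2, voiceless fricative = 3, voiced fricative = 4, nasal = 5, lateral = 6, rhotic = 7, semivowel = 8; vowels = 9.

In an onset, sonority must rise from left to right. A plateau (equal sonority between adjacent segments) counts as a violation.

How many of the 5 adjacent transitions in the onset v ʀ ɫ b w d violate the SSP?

/v/: voiced fricative = 4.
/ʀ/: rhotic = 7.
/ɫ/: lateral = 6.
/b/: voiced plosive = 2.
/w/: semivowel = 8.
/d/: voiced plosive = 2.
/v/→/ʀ/: 4→7 (rises) — ok.
/ʀ/→/ɫ/: 7→6 (does not rise) — violation.
/ɫ/→/b/: 6→2 (does not rise) — violation.
/b/→/w/: 2→8 (rises) — ok.
/w/→/d/: 8→2 (does not rise) — violation.

3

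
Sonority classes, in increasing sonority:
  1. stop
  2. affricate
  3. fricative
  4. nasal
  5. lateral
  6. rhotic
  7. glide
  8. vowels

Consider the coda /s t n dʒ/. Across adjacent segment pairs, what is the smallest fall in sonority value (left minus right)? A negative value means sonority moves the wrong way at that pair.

/s/ — fricative, sonority 3.
/t/ — stop, sonority 1.
/n/ — nasal, sonority 4.
/dʒ/ — affricate, sonority 2.
/s/→/t/: change +2.
/t/→/n/: change -3.
/n/→/dʒ/: change +2.
Minimum = -3.

-3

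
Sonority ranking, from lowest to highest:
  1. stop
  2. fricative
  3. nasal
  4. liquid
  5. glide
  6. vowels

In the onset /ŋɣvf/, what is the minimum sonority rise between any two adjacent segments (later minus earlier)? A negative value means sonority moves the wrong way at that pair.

/ŋ/ — nasal, sonority 3.
/ɣ/ — fricative, sonority 2.
/v/ — fricative, sonority 2.
/f/ — fricative, sonority 2.
/ŋ/→/ɣ/: change -1.
/ɣ/→/v/: change +0.
/v/→/f/: change +0.
Minimum = -1.

-1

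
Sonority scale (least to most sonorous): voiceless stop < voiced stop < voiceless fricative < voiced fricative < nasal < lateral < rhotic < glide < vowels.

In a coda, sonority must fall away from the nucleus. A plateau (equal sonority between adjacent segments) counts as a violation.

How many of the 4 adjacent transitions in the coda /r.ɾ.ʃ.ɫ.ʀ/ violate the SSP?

/r/ is a rhotic (sonority 7).
/ɾ/ is a rhotic (sonority 7).
/ʃ/ is a voiceless fricative (sonority 3).
/ɫ/ is a lateral (sonority 6).
/ʀ/ is a rhotic (sonority 7).
/r/→/ɾ/: 7→7 (plateau) — violation.
/ɾ/→/ʃ/: 7→3 (falls) — ok.
/ʃ/→/ɫ/: 3→6 (does not fall) — violation.
/ɫ/→/ʀ/: 6→7 (does not fall) — violation.

3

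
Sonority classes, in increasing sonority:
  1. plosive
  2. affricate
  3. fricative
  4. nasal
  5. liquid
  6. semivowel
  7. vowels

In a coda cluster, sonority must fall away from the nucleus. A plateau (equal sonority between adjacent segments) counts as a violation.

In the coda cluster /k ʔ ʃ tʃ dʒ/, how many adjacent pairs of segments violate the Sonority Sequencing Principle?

/k/: plosive = 1.
/ʔ/: plosive = 1.
/ʃ/: fricative = 3.
/tʃ/: affricate = 2.
/dʒ/: affricate = 2.
/k/→/ʔ/: 1→1 (plateau) — violation.
/ʔ/→/ʃ/: 1→3 (does not fall) — violation.
/ʃ/→/tʃ/: 3→2 (falls) — ok.
/tʃ/→/dʒ/: 2→2 (plateau) — violation.

3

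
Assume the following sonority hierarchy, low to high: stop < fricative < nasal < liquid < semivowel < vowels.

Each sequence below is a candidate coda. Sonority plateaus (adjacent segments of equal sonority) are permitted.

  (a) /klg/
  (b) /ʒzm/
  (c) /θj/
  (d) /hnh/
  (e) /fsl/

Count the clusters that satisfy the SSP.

(a) /klg/: profile 1-4-1 — violates.
(b) /ʒzm/: profile 2-2-3 — violates.
(c) /θj/: profile 2-5 — violates.
(d) /hnh/: profile 2-3-2 — violates.
(e) /fsl/: profile 2-2-4 — violates.

0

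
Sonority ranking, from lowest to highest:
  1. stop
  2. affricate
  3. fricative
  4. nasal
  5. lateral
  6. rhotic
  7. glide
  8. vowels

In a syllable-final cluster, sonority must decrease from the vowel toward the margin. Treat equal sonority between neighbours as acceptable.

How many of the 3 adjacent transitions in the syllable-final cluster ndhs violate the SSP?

1

/n/ is a nasal (sonority 4).
/d/ is a stop (sonority 1).
/h/ is a fricative (sonority 3).
/s/ is a fricative (sonority 3).
/n/→/d/: 4→1 (falls) — ok.
/d/→/h/: 1→3 (does not fall) — violation.
/h/→/s/: 3→3 (plateau, allowed) — ok.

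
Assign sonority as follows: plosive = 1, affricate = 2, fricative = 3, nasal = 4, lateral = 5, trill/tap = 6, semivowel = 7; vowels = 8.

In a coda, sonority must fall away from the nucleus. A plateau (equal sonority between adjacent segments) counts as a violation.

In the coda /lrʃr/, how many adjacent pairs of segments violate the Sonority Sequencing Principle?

/l/ is a lateral (sonority 5).
/r/ is a trill/tap (sonority 6).
/ʃ/ is a fricative (sonority 3).
/r/ is a trill/tap (sonority 6).
/l/→/r/: 5→6 (does not fall) — violation.
/r/→/ʃ/: 6→3 (falls) — ok.
/ʃ/→/r/: 3→6 (does not fall) — violation.

2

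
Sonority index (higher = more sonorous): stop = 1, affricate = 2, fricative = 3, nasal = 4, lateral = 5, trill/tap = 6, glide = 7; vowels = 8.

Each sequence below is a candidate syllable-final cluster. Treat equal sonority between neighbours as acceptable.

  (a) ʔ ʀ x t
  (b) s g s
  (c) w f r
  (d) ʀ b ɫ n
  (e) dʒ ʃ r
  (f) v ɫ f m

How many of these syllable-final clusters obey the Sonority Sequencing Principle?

(a) ʔ ʀ x t: profile 1-6-3-1 — violates.
(b) s g s: profile 3-1-3 — violates.
(c) w f r: profile 7-3-6 — violates.
(d) ʀ b ɫ n: profile 6-1-5-4 — violates.
(e) dʒ ʃ r: profile 2-3-6 — violates.
(f) v ɫ f m: profile 3-5-3-4 — violates.

0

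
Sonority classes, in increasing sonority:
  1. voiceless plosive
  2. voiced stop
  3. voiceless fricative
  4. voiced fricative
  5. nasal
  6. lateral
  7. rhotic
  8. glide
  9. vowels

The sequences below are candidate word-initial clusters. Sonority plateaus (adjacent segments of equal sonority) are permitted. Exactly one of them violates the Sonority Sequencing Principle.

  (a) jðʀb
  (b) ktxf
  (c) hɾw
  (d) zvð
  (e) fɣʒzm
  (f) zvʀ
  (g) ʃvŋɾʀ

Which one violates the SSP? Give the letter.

(a) jðʀb: profile 8-4-7-2 — violates.
(b) ktxf: profile 1-1-3-3 — obeys.
(c) hɾw: profile 3-7-8 — obeys.
(d) zvð: profile 4-4-4 — obeys.
(e) fɣʒzm: profile 3-4-4-4-5 — obeys.
(f) zvʀ: profile 4-4-7 — obeys.
(g) ʃvŋɾʀ: profile 3-4-5-7-7 — obeys.

a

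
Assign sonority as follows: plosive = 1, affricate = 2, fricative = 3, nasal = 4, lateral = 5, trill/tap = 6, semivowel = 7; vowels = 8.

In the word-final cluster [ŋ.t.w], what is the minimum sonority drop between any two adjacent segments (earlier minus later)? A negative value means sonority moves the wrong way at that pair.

/ŋ/ — nasal, sonority 4.
/t/ — plosive, sonority 1.
/w/ — semivowel, sonority 7.
/ŋ/→/t/: change +3.
/t/→/w/: change -6.
Minimum = -6.

-6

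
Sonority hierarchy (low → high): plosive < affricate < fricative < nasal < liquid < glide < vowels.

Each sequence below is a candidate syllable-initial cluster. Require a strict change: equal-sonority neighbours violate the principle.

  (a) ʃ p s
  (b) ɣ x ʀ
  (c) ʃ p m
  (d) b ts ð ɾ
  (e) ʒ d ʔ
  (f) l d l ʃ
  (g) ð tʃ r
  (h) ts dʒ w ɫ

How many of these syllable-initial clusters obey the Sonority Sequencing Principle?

(a) ʃ p s: profile 3-1-3 — violates.
(b) ɣ x ʀ: profile 3-3-5 — violates.
(c) ʃ p m: profile 3-1-4 — violates.
(d) b ts ð ɾ: profile 1-2-3-5 — obeys.
(e) ʒ d ʔ: profile 3-1-1 — violates.
(f) l d l ʃ: profile 5-1-5-3 — violates.
(g) ð tʃ r: profile 3-2-5 — violates.
(h) ts dʒ w ɫ: profile 2-2-6-5 — violates.

1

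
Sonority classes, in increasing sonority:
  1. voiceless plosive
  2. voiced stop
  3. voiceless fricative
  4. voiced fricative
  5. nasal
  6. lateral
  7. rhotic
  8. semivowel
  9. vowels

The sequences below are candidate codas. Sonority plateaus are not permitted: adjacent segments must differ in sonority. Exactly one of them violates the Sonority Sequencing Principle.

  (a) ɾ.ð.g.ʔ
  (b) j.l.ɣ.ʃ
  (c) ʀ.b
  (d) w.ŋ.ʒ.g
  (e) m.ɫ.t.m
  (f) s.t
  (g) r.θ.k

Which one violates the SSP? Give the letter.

e

(a) 7-4-2-1 → obeys
(b) 8-6-4-3 → obeys
(c) 7-2 → obeys
(d) 8-5-4-2 → obeys
(e) 5-6-1-5 → violates
(f) 3-1 → obeys
(g) 7-3-1 → obeys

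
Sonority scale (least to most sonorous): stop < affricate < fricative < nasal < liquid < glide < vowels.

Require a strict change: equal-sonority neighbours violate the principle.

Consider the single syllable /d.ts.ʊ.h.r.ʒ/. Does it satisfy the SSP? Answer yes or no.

no

Onset: /d/ is a stop (sonority 1), /ts/ is an affricate (sonority 2); then the nucleus /ʊ/ (sonority 7).
Onset profile 1-2-7 — rises to the nucleus.
Coda: /h/ is a fricative (sonority 3), /r/ is a liquid (sonority 5), /ʒ/ is a fricative (sonority 3).
Coda profile 7-3-5-3 — does not strictly fall throughout.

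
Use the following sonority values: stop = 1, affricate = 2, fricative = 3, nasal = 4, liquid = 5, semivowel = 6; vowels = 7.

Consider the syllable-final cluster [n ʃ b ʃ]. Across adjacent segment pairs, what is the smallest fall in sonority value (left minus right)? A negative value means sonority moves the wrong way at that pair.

/n/: nasal = 4.
/ʃ/: fricative = 3.
/b/: stop = 1.
/ʃ/: fricative = 3.
/n/→/ʃ/: change +1.
/ʃ/→/b/: change +2.
/b/→/ʃ/: change -2.
Minimum = -2.

-2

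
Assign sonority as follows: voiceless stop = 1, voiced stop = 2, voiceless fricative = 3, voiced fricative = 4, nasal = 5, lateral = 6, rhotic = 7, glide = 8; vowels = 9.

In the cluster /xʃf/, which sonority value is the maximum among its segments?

/x/: voiceless fricative = 3.
/ʃ/: voiceless fricative = 3.
/f/: voiceless fricative = 3.
The maximum is 3.

3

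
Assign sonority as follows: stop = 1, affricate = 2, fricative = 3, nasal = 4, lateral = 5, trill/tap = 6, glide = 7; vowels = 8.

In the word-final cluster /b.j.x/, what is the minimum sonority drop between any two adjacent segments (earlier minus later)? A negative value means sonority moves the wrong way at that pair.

/b/ is a stop (sonority 1).
/j/ is a glide (sonority 7).
/x/ is a fricative (sonority 3).
/b/→/j/: change -6.
/j/→/x/: change +4.
Minimum = -6.

-6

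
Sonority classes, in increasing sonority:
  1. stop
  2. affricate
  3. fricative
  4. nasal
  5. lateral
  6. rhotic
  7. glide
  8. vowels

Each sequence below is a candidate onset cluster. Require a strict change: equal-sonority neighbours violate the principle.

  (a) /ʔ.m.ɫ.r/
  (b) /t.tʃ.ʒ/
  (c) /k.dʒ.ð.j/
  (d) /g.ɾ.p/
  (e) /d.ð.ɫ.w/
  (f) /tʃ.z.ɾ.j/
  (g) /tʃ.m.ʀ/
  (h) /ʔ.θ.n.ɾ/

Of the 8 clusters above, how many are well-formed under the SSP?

(a) sonority 1-4-5-6: well-formed.
(b) sonority 1-2-3: well-formed.
(c) sonority 1-2-3-7: well-formed.
(d) sonority 1-6-1: ill-formed.
(e) sonority 1-3-5-7: well-formed.
(f) sonority 2-3-6-7: well-formed.
(g) sonority 2-4-6: well-formed.
(h) sonority 1-3-4-6: well-formed.

7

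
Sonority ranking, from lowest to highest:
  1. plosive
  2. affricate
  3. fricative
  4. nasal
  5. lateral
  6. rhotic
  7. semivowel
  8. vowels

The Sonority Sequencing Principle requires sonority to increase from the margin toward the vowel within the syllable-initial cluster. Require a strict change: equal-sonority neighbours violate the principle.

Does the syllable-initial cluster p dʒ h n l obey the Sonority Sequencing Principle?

/p/: plosive = 1.
/dʒ/: affricate = 2.
/h/: fricative = 3.
/n/: nasal = 4.
/l/: lateral = 5.
The profile 1-2-3-4-5 strictly rises, so the syllable-initial cluster satisfies the SSP.

yes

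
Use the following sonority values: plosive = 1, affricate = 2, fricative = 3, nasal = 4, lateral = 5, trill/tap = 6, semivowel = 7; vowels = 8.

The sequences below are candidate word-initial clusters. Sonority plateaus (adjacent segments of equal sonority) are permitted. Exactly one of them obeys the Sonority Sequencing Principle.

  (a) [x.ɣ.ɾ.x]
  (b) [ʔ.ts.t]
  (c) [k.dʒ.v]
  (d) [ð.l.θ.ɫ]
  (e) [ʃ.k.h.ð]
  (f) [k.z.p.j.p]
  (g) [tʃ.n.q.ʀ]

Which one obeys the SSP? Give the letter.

c

(a) sonority 3-3-6-3: ill-formed.
(b) sonority 1-2-1: ill-formed.
(c) sonority 1-2-3: well-formed.
(d) sonority 3-5-3-5: ill-formed.
(e) sonority 3-1-3-3: ill-formed.
(f) sonority 1-3-1-7-1: ill-formed.
(g) sonority 2-4-1-6: ill-formed.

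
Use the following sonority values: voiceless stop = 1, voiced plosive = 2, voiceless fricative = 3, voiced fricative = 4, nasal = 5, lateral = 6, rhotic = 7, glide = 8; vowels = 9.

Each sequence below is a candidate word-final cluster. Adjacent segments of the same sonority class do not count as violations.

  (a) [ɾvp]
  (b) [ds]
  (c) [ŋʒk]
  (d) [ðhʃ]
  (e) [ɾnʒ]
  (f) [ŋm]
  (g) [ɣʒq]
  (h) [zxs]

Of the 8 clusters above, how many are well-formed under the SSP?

7

(a) 7-4-1 → obeys
(b) 2-3 → violates
(c) 5-4-1 → obeys
(d) 4-3-3 → obeys
(e) 7-5-4 → obeys
(f) 5-5 → obeys
(g) 4-4-1 → obeys
(h) 4-3-3 → obeys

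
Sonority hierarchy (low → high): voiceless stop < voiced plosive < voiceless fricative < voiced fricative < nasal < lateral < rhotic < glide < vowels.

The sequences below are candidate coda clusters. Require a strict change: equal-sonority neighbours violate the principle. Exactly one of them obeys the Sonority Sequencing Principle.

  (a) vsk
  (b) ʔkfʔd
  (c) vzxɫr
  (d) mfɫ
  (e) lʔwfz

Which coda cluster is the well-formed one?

(a) sonority 4-3-1: well-formed.
(b) sonority 1-1-3-1-2: ill-formed.
(c) sonority 4-4-3-6-7: ill-formed.
(d) sonority 5-3-6: ill-formed.
(e) sonority 6-1-8-3-4: ill-formed.

a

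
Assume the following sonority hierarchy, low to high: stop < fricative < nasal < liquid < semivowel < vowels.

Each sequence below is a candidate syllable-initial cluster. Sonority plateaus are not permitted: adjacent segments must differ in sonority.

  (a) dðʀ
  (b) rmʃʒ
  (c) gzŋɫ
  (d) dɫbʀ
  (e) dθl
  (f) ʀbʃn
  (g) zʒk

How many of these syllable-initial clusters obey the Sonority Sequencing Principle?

3

(a) sonority 1-2-4: well-formed.
(b) sonority 4-3-2-2: ill-formed.
(c) sonority 1-2-3-4: well-formed.
(d) sonority 1-4-1-4: ill-formed.
(e) sonority 1-2-4: well-formed.
(f) sonority 4-1-2-3: ill-formed.
(g) sonority 2-2-1: ill-formed.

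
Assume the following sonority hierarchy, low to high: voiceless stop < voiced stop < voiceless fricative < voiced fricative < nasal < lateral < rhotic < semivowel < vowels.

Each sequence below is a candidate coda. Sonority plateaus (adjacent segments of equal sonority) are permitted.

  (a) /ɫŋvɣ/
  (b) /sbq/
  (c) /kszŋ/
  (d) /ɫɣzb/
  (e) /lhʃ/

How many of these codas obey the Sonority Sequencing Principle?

4

(a) 6-5-4-4 → obeys
(b) 3-2-1 → obeys
(c) 1-3-4-5 → violates
(d) 6-4-4-2 → obeys
(e) 6-3-3 → obeys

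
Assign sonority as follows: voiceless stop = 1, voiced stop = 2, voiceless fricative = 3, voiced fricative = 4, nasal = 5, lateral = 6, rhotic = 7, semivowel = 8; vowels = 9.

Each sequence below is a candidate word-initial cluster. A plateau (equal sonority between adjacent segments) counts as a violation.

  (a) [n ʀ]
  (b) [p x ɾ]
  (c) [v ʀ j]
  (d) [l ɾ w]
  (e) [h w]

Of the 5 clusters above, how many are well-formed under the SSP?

(a) [n ʀ]: profile 5-7 — obeys.
(b) [p x ɾ]: profile 1-3-7 — obeys.
(c) [v ʀ j]: profile 4-7-8 — obeys.
(d) [l ɾ w]: profile 6-7-8 — obeys.
(e) [h w]: profile 3-8 — obeys.

5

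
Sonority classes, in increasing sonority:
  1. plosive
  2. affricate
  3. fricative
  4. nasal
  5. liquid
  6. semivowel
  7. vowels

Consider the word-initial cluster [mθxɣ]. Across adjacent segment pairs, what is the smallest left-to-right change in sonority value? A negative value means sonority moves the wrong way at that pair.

/m/ — nasal, sonority 4.
/θ/ — fricative, sonority 3.
/x/ — fricative, sonority 3.
/ɣ/ — fricative, sonority 3.
/m/→/θ/: change -1.
/θ/→/x/: change +0.
/x/→/ɣ/: change +0.
Minimum = -1.

-1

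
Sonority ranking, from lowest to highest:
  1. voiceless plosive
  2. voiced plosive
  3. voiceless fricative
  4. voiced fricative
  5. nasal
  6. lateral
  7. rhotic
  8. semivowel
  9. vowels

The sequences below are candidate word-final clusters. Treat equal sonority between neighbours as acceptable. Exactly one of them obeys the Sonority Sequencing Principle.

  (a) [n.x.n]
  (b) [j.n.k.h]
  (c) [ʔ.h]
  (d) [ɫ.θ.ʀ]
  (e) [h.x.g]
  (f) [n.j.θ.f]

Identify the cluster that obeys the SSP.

(a) 5-3-5 → violates
(b) 8-5-1-3 → violates
(c) 1-3 → violates
(d) 6-3-7 → violates
(e) 3-3-2 → obeys
(f) 5-8-3-3 → violates

e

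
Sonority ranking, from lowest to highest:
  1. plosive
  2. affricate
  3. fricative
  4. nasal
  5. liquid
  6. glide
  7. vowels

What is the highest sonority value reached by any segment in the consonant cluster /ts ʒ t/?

3

/ts/ — affricate, sonority 2.
/ʒ/ — fricative, sonority 3.
/t/ — plosive, sonority 1.
The maximum is 3.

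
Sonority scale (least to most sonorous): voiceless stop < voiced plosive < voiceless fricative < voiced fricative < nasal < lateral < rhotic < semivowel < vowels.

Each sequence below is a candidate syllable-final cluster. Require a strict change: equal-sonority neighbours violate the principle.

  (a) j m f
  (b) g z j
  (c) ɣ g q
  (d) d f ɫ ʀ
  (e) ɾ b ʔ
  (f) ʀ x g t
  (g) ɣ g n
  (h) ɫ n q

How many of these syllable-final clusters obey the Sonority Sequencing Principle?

5

(a) 8-5-3 → obeys
(b) 2-4-8 → violates
(c) 4-2-1 → obeys
(d) 2-3-6-7 → violates
(e) 7-2-1 → obeys
(f) 7-3-2-1 → obeys
(g) 4-2-5 → violates
(h) 6-5-1 → obeys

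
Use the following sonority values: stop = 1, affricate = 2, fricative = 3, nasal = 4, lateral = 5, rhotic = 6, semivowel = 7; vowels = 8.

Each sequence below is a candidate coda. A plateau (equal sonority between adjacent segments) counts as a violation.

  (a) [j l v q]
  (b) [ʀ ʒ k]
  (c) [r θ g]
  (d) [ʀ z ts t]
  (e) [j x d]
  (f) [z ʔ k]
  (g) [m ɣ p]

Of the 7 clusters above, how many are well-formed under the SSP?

(a) [j l v q]: profile 7-5-3-1 — obeys.
(b) [ʀ ʒ k]: profile 6-3-1 — obeys.
(c) [r θ g]: profile 6-3-1 — obeys.
(d) [ʀ z ts t]: profile 6-3-2-1 — obeys.
(e) [j x d]: profile 7-3-1 — obeys.
(f) [z ʔ k]: profile 3-1-1 — violates.
(g) [m ɣ p]: profile 4-3-1 — obeys.

6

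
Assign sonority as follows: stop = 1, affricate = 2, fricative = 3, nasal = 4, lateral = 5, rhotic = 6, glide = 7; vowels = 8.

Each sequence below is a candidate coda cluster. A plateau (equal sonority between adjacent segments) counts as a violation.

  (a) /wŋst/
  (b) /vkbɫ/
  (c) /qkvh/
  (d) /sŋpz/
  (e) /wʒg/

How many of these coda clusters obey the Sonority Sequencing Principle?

2

(a) /wŋst/: profile 7-4-3-1 — obeys.
(b) /vkbɫ/: profile 3-1-1-5 — violates.
(c) /qkvh/: profile 1-1-3-3 — violates.
(d) /sŋpz/: profile 3-4-1-3 — violates.
(e) /wʒg/: profile 7-3-1 — obeys.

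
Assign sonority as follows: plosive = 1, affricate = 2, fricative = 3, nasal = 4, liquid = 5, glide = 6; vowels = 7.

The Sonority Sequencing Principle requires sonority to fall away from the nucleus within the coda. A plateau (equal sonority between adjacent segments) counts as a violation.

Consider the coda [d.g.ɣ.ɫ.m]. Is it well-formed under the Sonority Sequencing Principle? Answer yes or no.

/d/ is a plosive (sonority 1).
/g/ is a plosive (sonority 1).
/ɣ/ is a fricative (sonority 3).
/ɫ/ is a liquid (sonority 5).
/m/ is a nasal (sonority 4).
The profile is 1-1-3-5-4. Between /d/ (1) and /g/ (1) sonority does not fall, so the cluster violates the SSP.

no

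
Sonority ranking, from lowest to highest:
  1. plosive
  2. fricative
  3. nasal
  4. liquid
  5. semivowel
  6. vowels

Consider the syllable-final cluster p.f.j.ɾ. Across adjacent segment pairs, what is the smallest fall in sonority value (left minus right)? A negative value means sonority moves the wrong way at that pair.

/p/: plosive = 1.
/f/: fricative = 2.
/j/: semivowel = 5.
/ɾ/: liquid = 4.
/p/→/f/: change -1.
/f/→/j/: change -3.
/j/→/ɾ/: change +1.
Minimum = -3.

-3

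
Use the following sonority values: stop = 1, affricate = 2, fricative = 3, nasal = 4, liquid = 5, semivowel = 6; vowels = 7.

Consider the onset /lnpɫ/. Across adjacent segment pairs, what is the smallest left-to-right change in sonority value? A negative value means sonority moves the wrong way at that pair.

/l/: liquid = 5.
/n/: nasal = 4.
/p/: stop = 1.
/ɫ/: liquid = 5.
/l/→/n/: change -1.
/n/→/p/: change -3.
/p/→/ɫ/: change +4.
Minimum = -3.

-3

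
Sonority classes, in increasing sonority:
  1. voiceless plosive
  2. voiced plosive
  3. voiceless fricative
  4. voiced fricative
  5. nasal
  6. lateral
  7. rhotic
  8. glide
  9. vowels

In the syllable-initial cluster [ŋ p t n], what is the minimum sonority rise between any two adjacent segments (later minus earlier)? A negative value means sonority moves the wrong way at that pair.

/ŋ/ is a nasal (sonority 5).
/p/ is a voiceless plosive (sonority 1).
/t/ is a voiceless plosive (sonority 1).
/n/ is a nasal (sonority 5).
/ŋ/→/p/: change -4.
/p/→/t/: change +0.
/t/→/n/: change +4.
Minimum = -4.

-4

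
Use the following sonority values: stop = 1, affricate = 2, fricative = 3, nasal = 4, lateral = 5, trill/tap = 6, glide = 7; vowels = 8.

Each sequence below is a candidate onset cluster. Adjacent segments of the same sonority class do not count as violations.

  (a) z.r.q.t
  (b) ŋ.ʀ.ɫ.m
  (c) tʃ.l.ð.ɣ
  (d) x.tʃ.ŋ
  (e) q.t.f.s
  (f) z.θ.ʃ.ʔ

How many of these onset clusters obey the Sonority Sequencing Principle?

1

(a) 3-6-1-1 → violates
(b) 4-6-5-4 → violates
(c) 2-5-3-3 → violates
(d) 3-2-4 → violates
(e) 1-1-3-3 → obeys
(f) 3-3-3-1 → violates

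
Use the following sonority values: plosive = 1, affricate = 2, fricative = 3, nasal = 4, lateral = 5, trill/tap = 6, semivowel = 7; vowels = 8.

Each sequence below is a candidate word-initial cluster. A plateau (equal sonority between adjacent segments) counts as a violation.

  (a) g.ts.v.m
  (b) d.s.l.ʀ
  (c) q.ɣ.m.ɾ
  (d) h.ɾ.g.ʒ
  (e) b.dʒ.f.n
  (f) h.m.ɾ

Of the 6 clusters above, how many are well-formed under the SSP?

(a) sonority 1-2-3-4: well-formed.
(b) sonority 1-3-5-6: well-formed.
(c) sonority 1-3-4-6: well-formed.
(d) sonority 3-6-1-3: ill-formed.
(e) sonority 1-2-3-4: well-formed.
(f) sonority 3-4-6: well-formed.

5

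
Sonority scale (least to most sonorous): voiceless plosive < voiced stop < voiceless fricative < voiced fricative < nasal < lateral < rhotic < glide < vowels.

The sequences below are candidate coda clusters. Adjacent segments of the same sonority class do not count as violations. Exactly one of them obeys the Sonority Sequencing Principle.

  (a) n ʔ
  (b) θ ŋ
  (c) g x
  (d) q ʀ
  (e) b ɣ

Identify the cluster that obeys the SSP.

(a) sonority 5-1: well-formed.
(b) sonority 3-5: ill-formed.
(c) sonority 2-3: ill-formed.
(d) sonority 1-7: ill-formed.
(e) sonority 2-4: ill-formed.

a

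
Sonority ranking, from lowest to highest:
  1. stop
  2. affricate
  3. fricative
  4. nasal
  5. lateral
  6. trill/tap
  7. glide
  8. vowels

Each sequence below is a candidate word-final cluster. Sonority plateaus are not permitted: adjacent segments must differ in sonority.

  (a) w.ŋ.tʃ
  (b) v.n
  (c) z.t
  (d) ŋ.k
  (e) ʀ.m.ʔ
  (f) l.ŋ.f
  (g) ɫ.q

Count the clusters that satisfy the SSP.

(a) w.ŋ.tʃ: profile 7-4-2 — obeys.
(b) v.n: profile 3-4 — violates.
(c) z.t: profile 3-1 — obeys.
(d) ŋ.k: profile 4-1 — obeys.
(e) ʀ.m.ʔ: profile 6-4-1 — obeys.
(f) l.ŋ.f: profile 5-4-3 — obeys.
(g) ɫ.q: profile 5-1 — obeys.

6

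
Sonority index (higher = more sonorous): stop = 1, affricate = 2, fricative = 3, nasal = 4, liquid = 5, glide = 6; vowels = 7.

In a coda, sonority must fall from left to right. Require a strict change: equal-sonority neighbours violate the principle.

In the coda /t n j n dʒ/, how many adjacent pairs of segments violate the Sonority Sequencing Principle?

/t/ — stop, sonority 1.
/n/ — nasal, sonority 4.
/j/ — glide, sonority 6.
/n/ — nasal, sonority 4.
/dʒ/ — affricate, sonority 2.
/t/→/n/: 1→4 (does not fall) — violation.
/n/→/j/: 4→6 (does not fall) — violation.
/j/→/n/: 6→4 (falls) — ok.
/n/→/dʒ/: 4→2 (falls) — ok.

2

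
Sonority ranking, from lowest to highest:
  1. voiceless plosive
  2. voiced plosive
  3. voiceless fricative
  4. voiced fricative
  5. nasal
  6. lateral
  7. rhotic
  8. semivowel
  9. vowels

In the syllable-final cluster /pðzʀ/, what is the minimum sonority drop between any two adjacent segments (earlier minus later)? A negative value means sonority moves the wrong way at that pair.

/p/ — voiceless plosive, sonority 1.
/ð/ — voiced fricative, sonority 4.
/z/ — voiced fricative, sonority 4.
/ʀ/ — rhotic, sonority 7.
/p/→/ð/: change -3.
/ð/→/z/: change +0.
/z/→/ʀ/: change -3.
Minimum = -3.

-3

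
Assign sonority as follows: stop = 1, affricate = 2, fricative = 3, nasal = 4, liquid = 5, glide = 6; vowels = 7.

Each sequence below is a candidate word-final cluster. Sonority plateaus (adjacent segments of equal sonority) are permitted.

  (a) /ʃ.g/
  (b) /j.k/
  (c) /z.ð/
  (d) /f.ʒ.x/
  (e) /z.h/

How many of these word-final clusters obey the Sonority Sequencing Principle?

(a) sonority 3-1: well-formed.
(b) sonority 6-1: well-formed.
(c) sonority 3-3: well-formed.
(d) sonority 3-3-3: well-formed.
(e) sonority 3-3: well-formed.

5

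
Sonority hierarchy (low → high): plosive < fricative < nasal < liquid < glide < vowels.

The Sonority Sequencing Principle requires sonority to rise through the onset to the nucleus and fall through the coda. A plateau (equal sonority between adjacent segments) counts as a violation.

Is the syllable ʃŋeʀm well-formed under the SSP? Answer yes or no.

Onset: /ʃ/ is a fricative (sonority 2), /ŋ/ is a nasal (sonority 3); then the nucleus /e/ (sonority 6).
Onset profile 2-3-6 — rises to the nucleus.
Coda: /ʀ/ is a liquid (sonority 4), /m/ is a nasal (sonority 3).
Coda profile 6-4-3 — falls from the nucleus.

yes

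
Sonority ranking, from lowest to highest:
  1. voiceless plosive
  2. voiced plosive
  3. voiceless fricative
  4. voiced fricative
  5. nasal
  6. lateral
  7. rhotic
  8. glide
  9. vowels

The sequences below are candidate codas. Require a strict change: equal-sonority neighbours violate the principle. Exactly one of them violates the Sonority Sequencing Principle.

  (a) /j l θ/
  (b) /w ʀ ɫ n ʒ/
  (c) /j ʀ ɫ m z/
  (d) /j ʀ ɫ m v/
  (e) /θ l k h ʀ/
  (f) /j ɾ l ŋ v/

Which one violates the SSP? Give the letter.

e

(a) 8-6-3 → obeys
(b) 8-7-6-5-4 → obeys
(c) 8-7-6-5-4 → obeys
(d) 8-7-6-5-4 → obeys
(e) 3-6-1-3-7 → violates
(f) 8-7-6-5-4 → obeys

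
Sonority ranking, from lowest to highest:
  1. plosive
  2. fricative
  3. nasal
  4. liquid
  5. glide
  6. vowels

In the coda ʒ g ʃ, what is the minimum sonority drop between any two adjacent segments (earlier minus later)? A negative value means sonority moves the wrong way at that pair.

/ʒ/ — fricative, sonority 2.
/g/ — plosive, sonority 1.
/ʃ/ — fricative, sonority 2.
/ʒ/→/g/: change +1.
/g/→/ʃ/: change -1.
Minimum = -1.

-1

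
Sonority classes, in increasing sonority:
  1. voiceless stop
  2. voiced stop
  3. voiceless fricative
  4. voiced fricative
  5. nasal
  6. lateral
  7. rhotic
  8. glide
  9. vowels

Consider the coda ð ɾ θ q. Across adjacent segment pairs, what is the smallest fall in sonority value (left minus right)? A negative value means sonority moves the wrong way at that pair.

/ð/ is a voiced fricative (sonority 4).
/ɾ/ is a rhotic (sonority 7).
/θ/ is a voiceless fricative (sonority 3).
/q/ is a voiceless stop (sonority 1).
/ð/→/ɾ/: change -3.
/ɾ/→/θ/: change +4.
/θ/→/q/: change +2.
Minimum = -3.

-3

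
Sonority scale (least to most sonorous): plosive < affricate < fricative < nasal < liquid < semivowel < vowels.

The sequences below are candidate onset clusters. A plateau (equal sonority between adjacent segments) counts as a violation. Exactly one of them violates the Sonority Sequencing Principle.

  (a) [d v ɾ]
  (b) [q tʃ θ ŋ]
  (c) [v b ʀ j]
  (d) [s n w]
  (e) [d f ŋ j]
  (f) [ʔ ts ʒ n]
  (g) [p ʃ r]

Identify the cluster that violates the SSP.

(a) sonority 1-3-5: well-formed.
(b) sonority 1-2-3-4: well-formed.
(c) sonority 3-1-5-6: ill-formed.
(d) sonority 3-4-6: well-formed.
(e) sonority 1-3-4-6: well-formed.
(f) sonority 1-2-3-4: well-formed.
(g) sonority 1-3-5: well-formed.

c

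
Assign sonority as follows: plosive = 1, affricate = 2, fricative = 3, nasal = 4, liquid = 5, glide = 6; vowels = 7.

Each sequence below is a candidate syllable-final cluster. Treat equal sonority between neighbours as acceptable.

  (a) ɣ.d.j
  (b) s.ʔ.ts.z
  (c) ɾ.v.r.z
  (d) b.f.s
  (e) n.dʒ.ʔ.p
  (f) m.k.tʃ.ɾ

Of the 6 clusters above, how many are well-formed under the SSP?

1

(a) ɣ.d.j: profile 3-1-6 — violates.
(b) s.ʔ.ts.z: profile 3-1-2-3 — violates.
(c) ɾ.v.r.z: profile 5-3-5-3 — violates.
(d) b.f.s: profile 1-3-3 — violates.
(e) n.dʒ.ʔ.p: profile 4-2-1-1 — obeys.
(f) m.k.tʃ.ɾ: profile 4-1-2-5 — violates.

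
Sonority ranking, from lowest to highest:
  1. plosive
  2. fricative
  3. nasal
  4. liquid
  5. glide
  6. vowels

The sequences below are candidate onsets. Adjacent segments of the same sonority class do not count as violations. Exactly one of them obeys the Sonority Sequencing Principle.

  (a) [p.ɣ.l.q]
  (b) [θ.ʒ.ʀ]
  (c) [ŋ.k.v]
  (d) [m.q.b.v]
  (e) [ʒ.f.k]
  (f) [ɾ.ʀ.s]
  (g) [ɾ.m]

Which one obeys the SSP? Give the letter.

(a) sonority 1-2-4-1: ill-formed.
(b) sonority 2-2-4: well-formed.
(c) sonority 3-1-2: ill-formed.
(d) sonority 3-1-1-2: ill-formed.
(e) sonority 2-2-1: ill-formed.
(f) sonority 4-4-2: ill-formed.
(g) sonority 4-3: ill-formed.

b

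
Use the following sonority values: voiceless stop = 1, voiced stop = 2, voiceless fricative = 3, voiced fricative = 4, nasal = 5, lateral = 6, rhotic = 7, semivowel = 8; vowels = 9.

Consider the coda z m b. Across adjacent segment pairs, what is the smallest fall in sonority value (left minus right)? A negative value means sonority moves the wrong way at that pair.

/z/ — voiced fricative, sonority 4.
/m/ — nasal, sonority 5.
/b/ — voiced stop, sonority 2.
/z/→/m/: change -1.
/m/→/b/: change +3.
Minimum = -1.

-1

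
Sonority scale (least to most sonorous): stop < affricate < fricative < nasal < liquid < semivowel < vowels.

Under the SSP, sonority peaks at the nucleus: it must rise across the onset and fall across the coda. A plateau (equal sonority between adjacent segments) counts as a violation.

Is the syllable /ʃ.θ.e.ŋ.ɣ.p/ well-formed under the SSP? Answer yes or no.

no

Onset: /ʃ/ is a fricative (sonority 3), /θ/ is a fricative (sonority 3); then the nucleus /e/ (sonority 7).
Onset profile 3-3-7 — does not strictly rise throughout.
Coda: /ŋ/ is a nasal (sonority 4), /ɣ/ is a fricative (sonority 3), /p/ is a stop (sonority 1).
Coda profile 7-4-3-1 — falls from the nucleus.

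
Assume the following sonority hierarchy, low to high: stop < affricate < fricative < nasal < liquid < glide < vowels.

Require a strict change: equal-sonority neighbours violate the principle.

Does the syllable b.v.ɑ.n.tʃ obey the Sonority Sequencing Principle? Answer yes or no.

yes

Onset: /b/ is a stop (sonority 1), /v/ is a fricative (sonority 3); then the nucleus /ɑ/ (sonority 7).
Onset profile 1-3-7 — rises to the nucleus.
Coda: /n/ is a nasal (sonority 4), /tʃ/ is an affricate (sonority 2).
Coda profile 7-4-2 — falls from the nucleus.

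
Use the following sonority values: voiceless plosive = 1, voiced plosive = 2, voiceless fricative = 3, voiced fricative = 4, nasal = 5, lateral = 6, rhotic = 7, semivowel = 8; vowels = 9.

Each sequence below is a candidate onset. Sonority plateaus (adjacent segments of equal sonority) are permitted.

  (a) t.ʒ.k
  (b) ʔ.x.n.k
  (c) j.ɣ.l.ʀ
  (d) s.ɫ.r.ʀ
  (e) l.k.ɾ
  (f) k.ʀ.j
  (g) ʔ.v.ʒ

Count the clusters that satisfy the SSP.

(a) 1-4-1 → violates
(b) 1-3-5-1 → violates
(c) 8-4-6-7 → violates
(d) 3-6-7-7 → obeys
(e) 6-1-7 → violates
(f) 1-7-8 → obeys
(g) 1-4-4 → obeys

3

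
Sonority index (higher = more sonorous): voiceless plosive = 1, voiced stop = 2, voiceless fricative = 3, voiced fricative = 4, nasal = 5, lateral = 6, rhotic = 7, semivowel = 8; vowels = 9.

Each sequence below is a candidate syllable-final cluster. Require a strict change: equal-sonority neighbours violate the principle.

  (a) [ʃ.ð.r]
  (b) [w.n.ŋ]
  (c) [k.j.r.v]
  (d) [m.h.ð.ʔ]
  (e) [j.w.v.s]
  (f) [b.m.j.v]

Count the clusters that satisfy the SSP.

0

(a) 3-4-7 → violates
(b) 8-5-5 → violates
(c) 1-8-7-4 → violates
(d) 5-3-4-1 → violates
(e) 8-8-4-3 → violates
(f) 2-5-8-4 → violates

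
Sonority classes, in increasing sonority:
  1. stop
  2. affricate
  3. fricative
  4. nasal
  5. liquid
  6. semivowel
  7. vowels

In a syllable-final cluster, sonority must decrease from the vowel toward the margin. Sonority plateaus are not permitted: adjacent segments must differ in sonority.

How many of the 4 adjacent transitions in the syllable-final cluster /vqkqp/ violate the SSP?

/v/ — fricative, sonority 3.
/q/ — stop, sonority 1.
/k/ — stop, sonority 1.
/q/ — stop, sonority 1.
/p/ — stop, sonority 1.
/v/→/q/: 3→1 (falls) — ok.
/q/→/k/: 1→1 (plateau) — violation.
/k/→/q/: 1→1 (plateau) — violation.
/q/→/p/: 1→1 (plateau) — violation.

3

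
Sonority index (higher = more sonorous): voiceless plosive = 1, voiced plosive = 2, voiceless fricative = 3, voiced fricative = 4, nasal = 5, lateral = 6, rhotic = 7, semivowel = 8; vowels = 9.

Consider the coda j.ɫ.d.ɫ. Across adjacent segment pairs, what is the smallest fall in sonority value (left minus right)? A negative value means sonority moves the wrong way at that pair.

/j/ — semivowel, sonority 8.
/ɫ/ — lateral, sonority 6.
/d/ — voiced plosive, sonority 2.
/ɫ/ — lateral, sonority 6.
/j/→/ɫ/: change +2.
/ɫ/→/d/: change +4.
/d/→/ɫ/: change -4.
Minimum = -4.

-4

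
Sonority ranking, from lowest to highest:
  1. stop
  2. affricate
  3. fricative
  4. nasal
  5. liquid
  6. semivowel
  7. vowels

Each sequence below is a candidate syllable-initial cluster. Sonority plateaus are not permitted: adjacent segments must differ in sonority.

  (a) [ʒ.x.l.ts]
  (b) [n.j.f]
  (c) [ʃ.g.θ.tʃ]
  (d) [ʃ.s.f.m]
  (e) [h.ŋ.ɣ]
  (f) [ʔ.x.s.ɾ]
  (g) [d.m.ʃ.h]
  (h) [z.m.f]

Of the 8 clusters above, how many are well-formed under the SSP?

0

(a) 3-3-5-2 → violates
(b) 4-6-3 → violates
(c) 3-1-3-2 → violates
(d) 3-3-3-4 → violates
(e) 3-4-3 → violates
(f) 1-3-3-5 → violates
(g) 1-4-3-3 → violates
(h) 3-4-3 → violates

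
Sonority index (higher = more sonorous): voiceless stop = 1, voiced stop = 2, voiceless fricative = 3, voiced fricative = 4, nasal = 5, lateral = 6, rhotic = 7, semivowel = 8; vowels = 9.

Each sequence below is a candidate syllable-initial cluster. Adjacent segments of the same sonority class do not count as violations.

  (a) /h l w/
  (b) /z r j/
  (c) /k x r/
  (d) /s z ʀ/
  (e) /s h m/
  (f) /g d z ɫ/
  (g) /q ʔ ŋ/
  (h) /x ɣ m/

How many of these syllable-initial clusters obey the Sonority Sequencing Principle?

(a) sonority 3-6-8: well-formed.
(b) sonority 4-7-8: well-formed.
(c) sonority 1-3-7: well-formed.
(d) sonority 3-4-7: well-formed.
(e) sonority 3-3-5: well-formed.
(f) sonority 2-2-4-6: well-formed.
(g) sonority 1-1-5: well-formed.
(h) sonority 3-4-5: well-formed.

8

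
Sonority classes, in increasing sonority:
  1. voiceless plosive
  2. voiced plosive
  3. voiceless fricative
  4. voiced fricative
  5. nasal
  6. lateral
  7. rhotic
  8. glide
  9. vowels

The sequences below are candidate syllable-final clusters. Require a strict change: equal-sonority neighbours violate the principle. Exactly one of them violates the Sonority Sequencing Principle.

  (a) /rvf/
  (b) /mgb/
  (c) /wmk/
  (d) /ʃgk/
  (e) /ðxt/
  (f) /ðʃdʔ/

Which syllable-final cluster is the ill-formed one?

b

(a) 7-4-3 → obeys
(b) 5-2-2 → violates
(c) 8-5-1 → obeys
(d) 3-2-1 → obeys
(e) 4-3-1 → obeys
(f) 4-3-2-1 → obeys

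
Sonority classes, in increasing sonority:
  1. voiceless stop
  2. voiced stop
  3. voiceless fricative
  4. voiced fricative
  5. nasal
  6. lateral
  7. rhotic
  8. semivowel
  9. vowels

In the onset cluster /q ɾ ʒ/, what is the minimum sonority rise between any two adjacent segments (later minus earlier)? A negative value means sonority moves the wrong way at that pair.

-3

/q/: voiceless stop = 1.
/ɾ/: rhotic = 7.
/ʒ/: voiced fricative = 4.
/q/→/ɾ/: change +6.
/ɾ/→/ʒ/: change -3.
Minimum = -3.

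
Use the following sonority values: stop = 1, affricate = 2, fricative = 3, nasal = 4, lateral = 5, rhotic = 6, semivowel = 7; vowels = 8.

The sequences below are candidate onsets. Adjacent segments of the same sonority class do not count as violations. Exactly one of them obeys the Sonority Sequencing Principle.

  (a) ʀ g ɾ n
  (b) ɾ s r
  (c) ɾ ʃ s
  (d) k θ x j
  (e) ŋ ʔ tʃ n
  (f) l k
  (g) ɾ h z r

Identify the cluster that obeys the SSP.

d

(a) sonority 6-1-6-4: ill-formed.
(b) sonority 6-3-6: ill-formed.
(c) sonority 6-3-3: ill-formed.
(d) sonority 1-3-3-7: well-formed.
(e) sonority 4-1-2-4: ill-formed.
(f) sonority 5-1: ill-formed.
(g) sonority 6-3-3-6: ill-formed.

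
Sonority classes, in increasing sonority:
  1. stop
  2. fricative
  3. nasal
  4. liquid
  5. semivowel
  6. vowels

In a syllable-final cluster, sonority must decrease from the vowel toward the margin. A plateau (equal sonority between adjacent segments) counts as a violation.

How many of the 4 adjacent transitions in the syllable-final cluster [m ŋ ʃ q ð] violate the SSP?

2

/m/: nasal = 3.
/ŋ/: nasal = 3.
/ʃ/: fricative = 2.
/q/: stop = 1.
/ð/: fricative = 2.
/m/→/ŋ/: 3→3 (plateau) — violation.
/ŋ/→/ʃ/: 3→2 (falls) — ok.
/ʃ/→/q/: 2→1 (falls) — ok.
/q/→/ð/: 1→2 (does not fall) — violation.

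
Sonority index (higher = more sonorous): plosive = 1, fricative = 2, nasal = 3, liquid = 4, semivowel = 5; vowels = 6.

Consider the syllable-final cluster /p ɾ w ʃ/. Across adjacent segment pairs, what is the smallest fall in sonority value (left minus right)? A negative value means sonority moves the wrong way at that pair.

/p/ is a plosive (sonority 1).
/ɾ/ is a liquid (sonority 4).
/w/ is a semivowel (sonority 5).
/ʃ/ is a fricative (sonority 2).
/p/→/ɾ/: change -3.
/ɾ/→/w/: change -1.
/w/→/ʃ/: change +3.
Minimum = -3.

-3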